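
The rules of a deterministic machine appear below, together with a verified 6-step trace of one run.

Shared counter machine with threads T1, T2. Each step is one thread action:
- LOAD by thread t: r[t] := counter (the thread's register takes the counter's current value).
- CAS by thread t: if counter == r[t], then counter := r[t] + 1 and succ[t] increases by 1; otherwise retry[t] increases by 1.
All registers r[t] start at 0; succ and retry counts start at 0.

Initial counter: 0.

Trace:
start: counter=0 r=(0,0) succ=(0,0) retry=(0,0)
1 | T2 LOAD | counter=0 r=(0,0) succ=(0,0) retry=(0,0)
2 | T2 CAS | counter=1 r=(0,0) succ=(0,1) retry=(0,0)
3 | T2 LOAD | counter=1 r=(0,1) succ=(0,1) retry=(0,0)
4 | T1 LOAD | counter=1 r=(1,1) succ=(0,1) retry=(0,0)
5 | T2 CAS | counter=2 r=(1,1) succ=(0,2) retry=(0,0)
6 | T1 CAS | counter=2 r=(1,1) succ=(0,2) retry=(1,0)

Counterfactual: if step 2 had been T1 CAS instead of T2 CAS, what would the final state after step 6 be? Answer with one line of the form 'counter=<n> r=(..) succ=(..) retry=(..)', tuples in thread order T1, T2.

(re-executing from step 2 with the substitution; state before step 2: counter=0 r=(0,0) succ=(0,0) retry=(0,0))
2 | T1 CAS | counter=1 r=(0,0) succ=(1,0) retry=(0,0)
3 | T2 LOAD | counter=1 r=(0,1) succ=(1,0) retry=(0,0)
4 | T1 LOAD | counter=1 r=(1,1) succ=(1,0) retry=(0,0)
5 | T2 CAS | counter=2 r=(1,1) succ=(1,1) retry=(0,0)
6 | T1 CAS | counter=2 r=(1,1) succ=(1,1) retry=(1,0)

counter=2 r=(1,1) succ=(1,1) retry=(1,0)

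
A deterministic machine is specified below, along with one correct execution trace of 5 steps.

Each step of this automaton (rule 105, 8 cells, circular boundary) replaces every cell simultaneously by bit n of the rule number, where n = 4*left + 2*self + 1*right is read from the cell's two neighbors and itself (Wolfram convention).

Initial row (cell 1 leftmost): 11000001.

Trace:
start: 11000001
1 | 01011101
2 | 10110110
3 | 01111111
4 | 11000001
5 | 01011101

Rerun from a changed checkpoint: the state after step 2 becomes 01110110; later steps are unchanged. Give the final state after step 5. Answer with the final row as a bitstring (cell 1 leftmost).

state after step 2 := 01110110
3 | 01011110
4 | 00110010
5 | 10110000

10110000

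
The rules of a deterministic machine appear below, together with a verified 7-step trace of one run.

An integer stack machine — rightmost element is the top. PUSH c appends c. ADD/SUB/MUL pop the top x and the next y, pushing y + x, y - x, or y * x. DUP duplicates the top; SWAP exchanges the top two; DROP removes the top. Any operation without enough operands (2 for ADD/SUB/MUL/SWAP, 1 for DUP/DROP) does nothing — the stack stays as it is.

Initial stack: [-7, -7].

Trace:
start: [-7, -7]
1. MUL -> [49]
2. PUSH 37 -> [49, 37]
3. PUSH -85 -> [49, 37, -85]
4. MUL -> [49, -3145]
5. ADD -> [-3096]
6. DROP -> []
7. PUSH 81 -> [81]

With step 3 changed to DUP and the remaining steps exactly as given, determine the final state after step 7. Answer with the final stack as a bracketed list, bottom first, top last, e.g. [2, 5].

(re-executing from step 3 with the substitution; state before step 3: [49, 37])
3. DUP -> [49, 37, 37]
4. MUL -> [49, 1369]
5. ADD -> [1418]
6. DROP -> []
7. PUSH 81 -> [81]

[81]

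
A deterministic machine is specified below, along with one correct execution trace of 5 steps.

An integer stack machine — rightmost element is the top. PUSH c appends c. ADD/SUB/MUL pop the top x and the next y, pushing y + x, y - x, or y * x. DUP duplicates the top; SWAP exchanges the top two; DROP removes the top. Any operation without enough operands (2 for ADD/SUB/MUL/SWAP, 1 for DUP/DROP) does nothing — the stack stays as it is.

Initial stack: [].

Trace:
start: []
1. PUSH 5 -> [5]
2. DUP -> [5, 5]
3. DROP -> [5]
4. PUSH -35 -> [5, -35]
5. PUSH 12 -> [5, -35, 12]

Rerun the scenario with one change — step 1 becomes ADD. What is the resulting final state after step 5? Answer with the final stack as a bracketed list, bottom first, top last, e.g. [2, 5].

[-35, 12]

(re-executing from step 1 with the substitution; state before step 1: [])
1. ADD -> []
2. DUP -> []
3. DROP -> []
4. PUSH -35 -> [-35]
5. PUSH 12 -> [-35, 12]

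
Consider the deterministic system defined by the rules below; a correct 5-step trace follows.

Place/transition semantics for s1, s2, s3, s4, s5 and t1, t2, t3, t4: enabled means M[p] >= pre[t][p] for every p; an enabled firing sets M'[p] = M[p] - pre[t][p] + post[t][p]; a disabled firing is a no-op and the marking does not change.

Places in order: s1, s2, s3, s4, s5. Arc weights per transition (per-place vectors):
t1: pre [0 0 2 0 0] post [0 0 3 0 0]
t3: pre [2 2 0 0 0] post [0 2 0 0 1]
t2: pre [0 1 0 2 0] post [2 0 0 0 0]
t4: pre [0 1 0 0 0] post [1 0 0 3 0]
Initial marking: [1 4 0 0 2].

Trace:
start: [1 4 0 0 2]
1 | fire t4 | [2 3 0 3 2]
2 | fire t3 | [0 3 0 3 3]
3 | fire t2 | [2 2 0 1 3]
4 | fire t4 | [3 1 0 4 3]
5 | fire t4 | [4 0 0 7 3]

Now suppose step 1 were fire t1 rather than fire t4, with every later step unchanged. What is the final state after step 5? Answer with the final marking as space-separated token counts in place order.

(re-executing from step 1 with the substitution; state before step 1: [1 4 0 0 2])
1 | fire t1 | [1 4 0 0 2]
2 | fire t3 | [1 4 0 0 2]
3 | fire t2 | [1 4 0 0 2]
4 | fire t4 | [2 3 0 3 2]
5 | fire t4 | [3 2 0 6 2]

3 2 0 6 2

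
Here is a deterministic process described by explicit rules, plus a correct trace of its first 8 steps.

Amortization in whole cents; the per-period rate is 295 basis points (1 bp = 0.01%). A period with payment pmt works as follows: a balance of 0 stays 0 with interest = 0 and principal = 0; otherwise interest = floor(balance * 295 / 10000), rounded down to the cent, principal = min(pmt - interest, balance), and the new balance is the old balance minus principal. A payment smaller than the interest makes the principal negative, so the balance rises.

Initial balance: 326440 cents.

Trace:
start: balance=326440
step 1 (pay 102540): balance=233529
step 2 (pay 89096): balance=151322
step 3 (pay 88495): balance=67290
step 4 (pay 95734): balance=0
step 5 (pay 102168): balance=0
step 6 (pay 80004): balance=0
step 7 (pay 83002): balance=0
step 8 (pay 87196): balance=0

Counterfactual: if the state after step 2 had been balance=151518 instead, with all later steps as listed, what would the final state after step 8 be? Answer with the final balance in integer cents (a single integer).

state after step 2 := balance=151518
step 3 (pay 88495): balance=67492
step 4 (pay 95734): balance=0
step 5 (pay 102168): balance=0
step 6 (pay 80004): balance=0
step 7 (pay 83002): balance=0
step 8 (pay 87196): balance=0

0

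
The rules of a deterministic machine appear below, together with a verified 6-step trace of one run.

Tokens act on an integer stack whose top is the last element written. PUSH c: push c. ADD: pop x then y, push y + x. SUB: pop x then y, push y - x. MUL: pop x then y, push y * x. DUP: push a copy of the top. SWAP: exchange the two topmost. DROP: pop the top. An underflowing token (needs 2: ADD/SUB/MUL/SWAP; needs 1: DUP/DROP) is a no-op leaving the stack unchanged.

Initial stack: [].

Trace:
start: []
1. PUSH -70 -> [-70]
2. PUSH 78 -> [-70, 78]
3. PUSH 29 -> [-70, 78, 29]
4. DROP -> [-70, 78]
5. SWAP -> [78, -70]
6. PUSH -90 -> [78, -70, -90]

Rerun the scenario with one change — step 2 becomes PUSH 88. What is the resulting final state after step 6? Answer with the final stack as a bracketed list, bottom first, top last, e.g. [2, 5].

[88, -70, -90]

(re-executing from step 2 with the substitution; state before step 2: [-70])
2. PUSH 88 -> [-70, 88]
3. PUSH 29 -> [-70, 88, 29]
4. DROP -> [-70, 88]
5. SWAP -> [88, -70]
6. PUSH -90 -> [88, -70, -90]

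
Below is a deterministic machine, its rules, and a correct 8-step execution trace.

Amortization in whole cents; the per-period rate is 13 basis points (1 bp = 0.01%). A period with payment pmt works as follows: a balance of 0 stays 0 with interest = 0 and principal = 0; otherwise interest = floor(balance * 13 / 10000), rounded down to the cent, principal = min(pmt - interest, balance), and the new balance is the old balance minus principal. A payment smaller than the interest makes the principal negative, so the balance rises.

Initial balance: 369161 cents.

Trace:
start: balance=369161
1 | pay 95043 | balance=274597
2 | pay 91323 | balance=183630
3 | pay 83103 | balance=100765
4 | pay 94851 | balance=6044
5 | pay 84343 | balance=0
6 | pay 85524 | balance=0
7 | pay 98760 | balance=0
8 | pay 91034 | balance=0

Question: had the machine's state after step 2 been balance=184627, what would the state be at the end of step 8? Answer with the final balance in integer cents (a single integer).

0

state after step 2 := balance=184627
3 | pay 83103 | balance=101764
4 | pay 94851 | balance=7045
5 | pay 84343 | balance=0
6 | pay 85524 | balance=0
7 | pay 98760 | balance=0
8 | pay 91034 | balance=0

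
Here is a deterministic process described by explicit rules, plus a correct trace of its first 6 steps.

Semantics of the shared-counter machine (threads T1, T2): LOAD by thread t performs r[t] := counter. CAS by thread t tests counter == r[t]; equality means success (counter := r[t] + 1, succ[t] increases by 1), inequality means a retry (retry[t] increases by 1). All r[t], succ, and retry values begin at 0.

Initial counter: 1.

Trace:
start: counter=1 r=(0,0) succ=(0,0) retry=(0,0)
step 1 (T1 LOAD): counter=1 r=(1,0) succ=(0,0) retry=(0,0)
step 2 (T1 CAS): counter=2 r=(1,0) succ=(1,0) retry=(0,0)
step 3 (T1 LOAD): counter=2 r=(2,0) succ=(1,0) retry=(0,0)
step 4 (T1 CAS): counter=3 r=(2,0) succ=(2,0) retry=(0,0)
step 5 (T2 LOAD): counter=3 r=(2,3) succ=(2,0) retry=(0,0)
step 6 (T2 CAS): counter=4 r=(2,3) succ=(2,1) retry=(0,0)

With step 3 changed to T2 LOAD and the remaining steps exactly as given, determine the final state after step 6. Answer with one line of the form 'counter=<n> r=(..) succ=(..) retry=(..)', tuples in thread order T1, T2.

(re-executing from step 3 with the substitution; state before step 3: counter=2 r=(1,0) succ=(1,0) retry=(0,0))
step 3 (T2 LOAD): counter=2 r=(1,2) succ=(1,0) retry=(0,0)
step 4 (T1 CAS): counter=2 r=(1,2) succ=(1,0) retry=(1,0)
step 5 (T2 LOAD): counter=2 r=(1,2) succ=(1,0) retry=(1,0)
step 6 (T2 CAS): counter=3 r=(1,2) succ=(1,1) retry=(1,0)

counter=3 r=(1,2) succ=(1,1) retry=(1,0)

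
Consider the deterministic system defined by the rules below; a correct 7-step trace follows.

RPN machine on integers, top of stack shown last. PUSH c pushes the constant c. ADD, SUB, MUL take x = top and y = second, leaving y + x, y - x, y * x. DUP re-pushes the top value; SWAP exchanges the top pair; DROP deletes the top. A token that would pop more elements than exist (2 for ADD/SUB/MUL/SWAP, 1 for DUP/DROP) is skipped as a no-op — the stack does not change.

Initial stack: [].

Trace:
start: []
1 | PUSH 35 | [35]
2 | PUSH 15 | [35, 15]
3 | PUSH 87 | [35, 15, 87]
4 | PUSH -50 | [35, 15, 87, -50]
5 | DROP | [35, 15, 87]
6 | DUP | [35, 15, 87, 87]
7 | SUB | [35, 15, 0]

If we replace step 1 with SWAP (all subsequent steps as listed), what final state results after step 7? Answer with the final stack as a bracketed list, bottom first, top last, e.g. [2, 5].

[15, 0]

(re-executing from step 1 with the substitution; state before step 1: [])
1 | SWAP | []
2 | PUSH 15 | [15]
3 | PUSH 87 | [15, 87]
4 | PUSH -50 | [15, 87, -50]
5 | DROP | [15, 87]
6 | DUP | [15, 87, 87]
7 | SUB | [15, 0]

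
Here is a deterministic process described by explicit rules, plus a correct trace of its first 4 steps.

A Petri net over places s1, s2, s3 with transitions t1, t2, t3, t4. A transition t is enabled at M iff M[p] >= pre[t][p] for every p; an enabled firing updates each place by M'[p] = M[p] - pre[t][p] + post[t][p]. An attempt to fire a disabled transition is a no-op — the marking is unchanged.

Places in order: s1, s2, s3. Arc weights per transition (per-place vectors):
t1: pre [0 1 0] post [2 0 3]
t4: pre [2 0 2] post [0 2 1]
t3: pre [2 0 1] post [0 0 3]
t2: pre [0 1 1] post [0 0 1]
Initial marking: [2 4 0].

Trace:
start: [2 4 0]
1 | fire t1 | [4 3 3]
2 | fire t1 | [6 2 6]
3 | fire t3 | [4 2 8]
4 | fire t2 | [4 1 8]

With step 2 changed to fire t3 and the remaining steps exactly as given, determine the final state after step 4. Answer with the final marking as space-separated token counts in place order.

0 2 7

(re-executing from step 2 with the substitution; state before step 2: [4 3 3])
2 | fire t3 | [2 3 5]
3 | fire t3 | [0 3 7]
4 | fire t2 | [0 2 7]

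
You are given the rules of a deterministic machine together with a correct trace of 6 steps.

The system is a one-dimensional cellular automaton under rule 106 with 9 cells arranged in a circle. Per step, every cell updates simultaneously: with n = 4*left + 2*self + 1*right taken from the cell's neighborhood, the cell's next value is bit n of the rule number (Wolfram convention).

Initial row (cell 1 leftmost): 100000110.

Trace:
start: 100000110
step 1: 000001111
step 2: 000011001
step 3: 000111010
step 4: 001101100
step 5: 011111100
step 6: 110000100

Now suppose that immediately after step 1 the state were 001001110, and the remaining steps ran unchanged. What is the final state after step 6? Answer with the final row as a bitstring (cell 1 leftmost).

state after step 1 := 001001110
step 2: 010011010
step 3: 100111100
step 4: 001100101
step 5: 011101010
step 6: 110110100

110110100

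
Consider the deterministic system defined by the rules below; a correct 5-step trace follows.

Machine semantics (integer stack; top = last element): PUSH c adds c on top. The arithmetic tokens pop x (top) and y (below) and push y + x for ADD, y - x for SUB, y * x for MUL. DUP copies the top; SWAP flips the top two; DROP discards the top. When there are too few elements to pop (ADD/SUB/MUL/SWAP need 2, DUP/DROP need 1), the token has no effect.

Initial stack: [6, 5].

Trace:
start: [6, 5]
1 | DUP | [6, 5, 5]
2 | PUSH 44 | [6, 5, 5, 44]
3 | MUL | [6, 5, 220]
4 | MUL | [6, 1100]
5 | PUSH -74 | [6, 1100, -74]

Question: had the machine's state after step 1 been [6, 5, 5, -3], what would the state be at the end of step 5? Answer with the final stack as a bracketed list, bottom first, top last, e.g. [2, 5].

state after step 1 := [6, 5, 5, -3]
2 | PUSH 44 | [6, 5, 5, -3, 44]
3 | MUL | [6, 5, 5, -132]
4 | MUL | [6, 5, -660]
5 | PUSH -74 | [6, 5, -660, -74]

[6, 5, -660, -74]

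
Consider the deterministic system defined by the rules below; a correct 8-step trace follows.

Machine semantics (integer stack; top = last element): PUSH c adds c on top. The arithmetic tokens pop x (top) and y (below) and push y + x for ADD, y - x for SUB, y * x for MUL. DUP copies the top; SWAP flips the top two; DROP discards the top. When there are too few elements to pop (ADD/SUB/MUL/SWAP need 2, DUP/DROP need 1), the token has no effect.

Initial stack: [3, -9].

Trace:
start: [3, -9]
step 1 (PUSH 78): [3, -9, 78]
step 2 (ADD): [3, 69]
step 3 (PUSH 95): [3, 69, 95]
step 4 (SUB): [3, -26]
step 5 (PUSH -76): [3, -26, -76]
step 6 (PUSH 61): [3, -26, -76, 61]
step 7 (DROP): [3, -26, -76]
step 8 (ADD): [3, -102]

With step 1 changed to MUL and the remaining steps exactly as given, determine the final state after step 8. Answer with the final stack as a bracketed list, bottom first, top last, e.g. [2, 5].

[-198]

(re-executing from step 1 with the substitution; state before step 1: [3, -9])
step 1 (MUL): [-27]
step 2 (ADD): [-27]
step 3 (PUSH 95): [-27, 95]
step 4 (SUB): [-122]
step 5 (PUSH -76): [-122, -76]
step 6 (PUSH 61): [-122, -76, 61]
step 7 (DROP): [-122, -76]
step 8 (ADD): [-198]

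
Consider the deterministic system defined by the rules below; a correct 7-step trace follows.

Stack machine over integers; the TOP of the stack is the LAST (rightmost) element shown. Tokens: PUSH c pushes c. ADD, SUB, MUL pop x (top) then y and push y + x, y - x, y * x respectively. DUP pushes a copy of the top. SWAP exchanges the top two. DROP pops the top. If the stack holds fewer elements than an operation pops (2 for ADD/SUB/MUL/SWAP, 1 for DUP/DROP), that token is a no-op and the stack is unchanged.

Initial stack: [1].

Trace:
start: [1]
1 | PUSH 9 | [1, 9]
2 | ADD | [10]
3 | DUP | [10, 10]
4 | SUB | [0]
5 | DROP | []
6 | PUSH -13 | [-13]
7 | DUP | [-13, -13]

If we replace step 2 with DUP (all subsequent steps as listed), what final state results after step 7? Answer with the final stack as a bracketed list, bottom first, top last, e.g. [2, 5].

[1, 9, -13, -13]

(re-executing from step 2 with the substitution; state before step 2: [1, 9])
2 | DUP | [1, 9, 9]
3 | DUP | [1, 9, 9, 9]
4 | SUB | [1, 9, 0]
5 | DROP | [1, 9]
6 | PUSH -13 | [1, 9, -13]
7 | DUP | [1, 9, -13, -13]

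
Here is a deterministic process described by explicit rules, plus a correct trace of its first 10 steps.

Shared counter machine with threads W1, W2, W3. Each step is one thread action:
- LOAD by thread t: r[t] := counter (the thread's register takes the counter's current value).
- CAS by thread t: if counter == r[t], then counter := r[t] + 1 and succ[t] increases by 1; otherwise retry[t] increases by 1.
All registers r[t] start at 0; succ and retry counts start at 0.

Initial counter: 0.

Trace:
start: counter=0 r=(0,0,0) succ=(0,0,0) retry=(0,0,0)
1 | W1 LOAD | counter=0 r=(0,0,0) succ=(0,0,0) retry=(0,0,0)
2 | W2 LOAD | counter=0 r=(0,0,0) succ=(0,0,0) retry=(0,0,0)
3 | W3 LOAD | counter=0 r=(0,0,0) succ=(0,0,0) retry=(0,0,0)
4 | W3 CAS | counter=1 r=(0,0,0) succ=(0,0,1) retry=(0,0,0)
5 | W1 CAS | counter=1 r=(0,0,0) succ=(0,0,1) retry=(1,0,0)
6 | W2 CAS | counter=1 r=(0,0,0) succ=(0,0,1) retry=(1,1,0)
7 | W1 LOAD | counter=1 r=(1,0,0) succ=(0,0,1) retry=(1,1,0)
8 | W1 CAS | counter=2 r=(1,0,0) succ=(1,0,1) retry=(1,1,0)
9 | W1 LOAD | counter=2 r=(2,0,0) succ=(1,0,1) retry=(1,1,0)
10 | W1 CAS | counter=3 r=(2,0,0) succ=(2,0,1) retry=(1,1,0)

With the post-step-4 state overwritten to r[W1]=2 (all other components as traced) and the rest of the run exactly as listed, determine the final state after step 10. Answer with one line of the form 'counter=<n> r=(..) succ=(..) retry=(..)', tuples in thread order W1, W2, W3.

counter=3 r=(2,0,0) succ=(2,0,1) retry=(1,1,0)

state after step 4 := counter=1 r=(2,0,0) succ=(0,0,1) retry=(0,0,0)
5 | W1 CAS | counter=1 r=(2,0,0) succ=(0,0,1) retry=(1,0,0)
6 | W2 CAS | counter=1 r=(2,0,0) succ=(0,0,1) retry=(1,1,0)
7 | W1 LOAD | counter=1 r=(1,0,0) succ=(0,0,1) retry=(1,1,0)
8 | W1 CAS | counter=2 r=(1,0,0) succ=(1,0,1) retry=(1,1,0)
9 | W1 LOAD | counter=2 r=(2,0,0) succ=(1,0,1) retry=(1,1,0)
10 | W1 CAS | counter=3 r=(2,0,0) succ=(2,0,1) retry=(1,1,0)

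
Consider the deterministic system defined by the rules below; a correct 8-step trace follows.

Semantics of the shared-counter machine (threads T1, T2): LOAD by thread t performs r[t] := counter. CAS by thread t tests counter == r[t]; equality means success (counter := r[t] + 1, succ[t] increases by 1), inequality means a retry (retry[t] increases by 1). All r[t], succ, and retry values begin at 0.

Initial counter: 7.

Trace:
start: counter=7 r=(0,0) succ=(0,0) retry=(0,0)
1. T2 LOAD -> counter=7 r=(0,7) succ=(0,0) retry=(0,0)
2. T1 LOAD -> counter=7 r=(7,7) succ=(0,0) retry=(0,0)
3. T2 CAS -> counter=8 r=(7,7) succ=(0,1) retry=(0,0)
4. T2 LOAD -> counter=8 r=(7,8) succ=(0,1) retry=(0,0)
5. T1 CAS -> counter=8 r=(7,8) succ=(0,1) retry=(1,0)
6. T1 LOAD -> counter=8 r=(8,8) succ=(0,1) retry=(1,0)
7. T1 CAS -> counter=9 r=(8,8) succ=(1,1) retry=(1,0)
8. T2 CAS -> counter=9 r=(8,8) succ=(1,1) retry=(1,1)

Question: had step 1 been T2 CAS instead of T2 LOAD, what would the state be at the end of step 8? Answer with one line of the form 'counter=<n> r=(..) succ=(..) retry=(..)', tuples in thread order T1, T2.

(re-executing from step 1 with the substitution; state before step 1: counter=7 r=(0,0) succ=(0,0) retry=(0,0))
1. T2 CAS -> counter=7 r=(0,0) succ=(0,0) retry=(0,1)
2. T1 LOAD -> counter=7 r=(7,0) succ=(0,0) retry=(0,1)
3. T2 CAS -> counter=7 r=(7,0) succ=(0,0) retry=(0,2)
4. T2 LOAD -> counter=7 r=(7,7) succ=(0,0) retry=(0,2)
5. T1 CAS -> counter=8 r=(7,7) succ=(1,0) retry=(0,2)
6. T1 LOAD -> counter=8 r=(8,7) succ=(1,0) retry=(0,2)
7. T1 CAS -> counter=9 r=(8,7) succ=(2,0) retry=(0,2)
8. T2 CAS -> counter=9 r=(8,7) succ=(2,0) retry=(0,3)

counter=9 r=(8,7) succ=(2,0) retry=(0,3)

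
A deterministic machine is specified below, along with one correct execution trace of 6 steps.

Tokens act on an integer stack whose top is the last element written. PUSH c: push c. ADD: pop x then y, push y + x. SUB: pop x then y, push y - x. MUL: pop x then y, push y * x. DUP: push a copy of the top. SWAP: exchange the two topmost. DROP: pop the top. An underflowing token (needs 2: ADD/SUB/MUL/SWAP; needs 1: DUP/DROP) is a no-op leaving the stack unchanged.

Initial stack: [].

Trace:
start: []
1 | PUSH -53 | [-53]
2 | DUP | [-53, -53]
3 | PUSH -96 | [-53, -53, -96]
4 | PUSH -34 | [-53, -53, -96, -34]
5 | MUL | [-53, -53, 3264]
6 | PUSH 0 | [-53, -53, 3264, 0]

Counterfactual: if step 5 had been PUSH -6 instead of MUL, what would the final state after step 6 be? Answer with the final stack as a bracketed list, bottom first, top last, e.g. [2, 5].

(re-executing from step 5 with the substitution; state before step 5: [-53, -53, -96, -34])
5 | PUSH -6 | [-53, -53, -96, -34, -6]
6 | PUSH 0 | [-53, -53, -96, -34, -6, 0]

[-53, -53, -96, -34, -6, 0]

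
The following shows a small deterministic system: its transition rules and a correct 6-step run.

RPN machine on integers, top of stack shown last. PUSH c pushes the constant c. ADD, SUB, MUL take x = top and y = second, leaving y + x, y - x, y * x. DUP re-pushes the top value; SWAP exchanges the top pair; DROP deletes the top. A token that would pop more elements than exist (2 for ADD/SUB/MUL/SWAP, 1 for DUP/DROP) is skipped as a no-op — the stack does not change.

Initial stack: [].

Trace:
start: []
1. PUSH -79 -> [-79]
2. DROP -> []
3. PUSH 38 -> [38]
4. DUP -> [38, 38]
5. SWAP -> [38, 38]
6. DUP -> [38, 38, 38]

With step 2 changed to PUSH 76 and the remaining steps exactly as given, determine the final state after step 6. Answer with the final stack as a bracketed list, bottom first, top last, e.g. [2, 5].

(re-executing from step 2 with the substitution; state before step 2: [-79])
2. PUSH 76 -> [-79, 76]
3. PUSH 38 -> [-79, 76, 38]
4. DUP -> [-79, 76, 38, 38]
5. SWAP -> [-79, 76, 38, 38]
6. DUP -> [-79, 76, 38, 38, 38]

[-79, 76, 38, 38, 38]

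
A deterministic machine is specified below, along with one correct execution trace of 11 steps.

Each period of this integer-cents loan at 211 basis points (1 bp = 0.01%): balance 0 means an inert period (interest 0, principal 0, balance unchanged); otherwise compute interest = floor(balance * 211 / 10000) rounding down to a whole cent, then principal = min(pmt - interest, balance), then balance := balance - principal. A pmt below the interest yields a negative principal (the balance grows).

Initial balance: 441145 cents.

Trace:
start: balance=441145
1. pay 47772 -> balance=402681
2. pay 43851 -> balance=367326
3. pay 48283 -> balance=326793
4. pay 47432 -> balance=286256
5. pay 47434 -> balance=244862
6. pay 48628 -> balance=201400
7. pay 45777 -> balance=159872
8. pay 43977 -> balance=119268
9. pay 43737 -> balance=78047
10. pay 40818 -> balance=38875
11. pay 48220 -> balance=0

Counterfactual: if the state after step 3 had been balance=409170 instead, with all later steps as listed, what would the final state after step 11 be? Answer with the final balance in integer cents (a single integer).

state after step 3 := balance=409170
4. pay 47432 -> balance=370371
5. pay 47434 -> balance=330751
6. pay 48628 -> balance=289101
7. pay 45777 -> balance=249424
8. pay 43977 -> balance=210709
9. pay 43737 -> balance=171417
10. pay 40818 -> balance=134215
11. pay 48220 -> balance=88826

88826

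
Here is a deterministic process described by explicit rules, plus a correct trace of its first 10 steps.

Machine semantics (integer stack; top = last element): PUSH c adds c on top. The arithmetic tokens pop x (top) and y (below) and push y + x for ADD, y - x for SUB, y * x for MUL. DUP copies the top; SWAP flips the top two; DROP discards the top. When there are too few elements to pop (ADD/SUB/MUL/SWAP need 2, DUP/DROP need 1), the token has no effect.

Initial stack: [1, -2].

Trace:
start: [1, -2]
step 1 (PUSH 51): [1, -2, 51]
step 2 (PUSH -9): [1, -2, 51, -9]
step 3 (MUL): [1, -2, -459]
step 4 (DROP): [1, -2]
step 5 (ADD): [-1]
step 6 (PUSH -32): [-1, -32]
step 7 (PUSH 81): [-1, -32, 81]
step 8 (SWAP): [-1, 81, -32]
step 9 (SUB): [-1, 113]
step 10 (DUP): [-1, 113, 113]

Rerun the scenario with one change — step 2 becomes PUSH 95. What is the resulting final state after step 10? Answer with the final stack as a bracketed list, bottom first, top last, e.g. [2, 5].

[-1, 113, 113]

(re-executing from step 2 with the substitution; state before step 2: [1, -2, 51])
step 2 (PUSH 95): [1, -2, 51, 95]
step 3 (MUL): [1, -2, 4845]
step 4 (DROP): [1, -2]
step 5 (ADD): [-1]
step 6 (PUSH -32): [-1, -32]
step 7 (PUSH 81): [-1, -32, 81]
step 8 (SWAP): [-1, 81, -32]
step 9 (SUB): [-1, 113]
step 10 (DUP): [-1, 113, 113]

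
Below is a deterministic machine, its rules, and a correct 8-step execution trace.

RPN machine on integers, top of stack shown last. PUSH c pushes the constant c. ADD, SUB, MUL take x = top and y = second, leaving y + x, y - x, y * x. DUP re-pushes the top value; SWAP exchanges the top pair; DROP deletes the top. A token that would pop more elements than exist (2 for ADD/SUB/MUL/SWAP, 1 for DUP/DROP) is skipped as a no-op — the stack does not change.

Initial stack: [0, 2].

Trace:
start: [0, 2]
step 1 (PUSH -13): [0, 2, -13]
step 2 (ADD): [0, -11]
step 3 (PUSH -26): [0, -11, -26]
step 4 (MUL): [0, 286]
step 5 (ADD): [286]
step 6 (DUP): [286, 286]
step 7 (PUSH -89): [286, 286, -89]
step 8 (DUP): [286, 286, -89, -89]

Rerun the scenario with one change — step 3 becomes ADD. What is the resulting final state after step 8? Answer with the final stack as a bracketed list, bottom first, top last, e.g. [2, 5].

(re-executing from step 3 with the substitution; state before step 3: [0, -11])
step 3 (ADD): [-11]
step 4 (MUL): [-11]
step 5 (ADD): [-11]
step 6 (DUP): [-11, -11]
step 7 (PUSH -89): [-11, -11, -89]
step 8 (DUP): [-11, -11, -89, -89]

[-11, -11, -89, -89]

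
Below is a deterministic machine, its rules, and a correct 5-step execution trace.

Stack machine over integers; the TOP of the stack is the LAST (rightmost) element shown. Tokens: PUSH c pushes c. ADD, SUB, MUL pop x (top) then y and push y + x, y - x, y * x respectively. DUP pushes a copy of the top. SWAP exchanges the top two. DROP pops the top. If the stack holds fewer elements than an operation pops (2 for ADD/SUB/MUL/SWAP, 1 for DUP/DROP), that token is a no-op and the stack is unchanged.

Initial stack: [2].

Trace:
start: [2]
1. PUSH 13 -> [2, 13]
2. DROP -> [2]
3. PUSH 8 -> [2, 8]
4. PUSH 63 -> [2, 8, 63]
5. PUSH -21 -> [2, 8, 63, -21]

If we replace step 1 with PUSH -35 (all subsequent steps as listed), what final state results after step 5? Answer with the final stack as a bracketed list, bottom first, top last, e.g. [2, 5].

[2, 8, 63, -21]

(re-executing from step 1 with the substitution; state before step 1: [2])
1. PUSH -35 -> [2, -35]
2. DROP -> [2]
3. PUSH 8 -> [2, 8]
4. PUSH 63 -> [2, 8, 63]
5. PUSH -21 -> [2, 8, 63, -21]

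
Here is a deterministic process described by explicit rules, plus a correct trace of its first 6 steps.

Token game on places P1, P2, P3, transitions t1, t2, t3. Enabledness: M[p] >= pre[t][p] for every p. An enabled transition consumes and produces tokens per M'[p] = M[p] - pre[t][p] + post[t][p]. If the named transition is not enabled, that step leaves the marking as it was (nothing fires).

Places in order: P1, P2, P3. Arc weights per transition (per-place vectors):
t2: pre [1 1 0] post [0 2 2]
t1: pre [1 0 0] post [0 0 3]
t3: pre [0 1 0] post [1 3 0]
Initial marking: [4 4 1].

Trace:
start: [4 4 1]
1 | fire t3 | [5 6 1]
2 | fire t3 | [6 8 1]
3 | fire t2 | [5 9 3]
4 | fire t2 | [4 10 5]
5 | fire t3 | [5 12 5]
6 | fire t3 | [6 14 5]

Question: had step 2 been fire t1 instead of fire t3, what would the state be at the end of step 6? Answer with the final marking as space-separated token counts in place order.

(re-executing from step 2 with the substitution; state before step 2: [5 6 1])
2 | fire t1 | [4 6 4]
3 | fire t2 | [3 7 6]
4 | fire t2 | [2 8 8]
5 | fire t3 | [3 10 8]
6 | fire t3 | [4 12 8]

4 12 8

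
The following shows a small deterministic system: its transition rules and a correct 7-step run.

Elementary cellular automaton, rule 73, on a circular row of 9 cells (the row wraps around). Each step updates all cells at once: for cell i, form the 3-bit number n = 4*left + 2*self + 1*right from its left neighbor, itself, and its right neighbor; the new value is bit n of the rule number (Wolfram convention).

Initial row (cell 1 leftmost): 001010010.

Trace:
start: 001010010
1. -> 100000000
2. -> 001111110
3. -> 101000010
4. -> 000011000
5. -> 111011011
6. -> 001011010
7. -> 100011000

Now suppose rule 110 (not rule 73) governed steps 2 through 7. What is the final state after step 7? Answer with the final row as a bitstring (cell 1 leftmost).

(re-executing steps 2..7 under rule 110; state before step 2: 100000000)
2. -> 100000001
3. -> 100000011
4. -> 100000110
5. -> 100001111
6. -> 100011000
7. -> 100111001

100111001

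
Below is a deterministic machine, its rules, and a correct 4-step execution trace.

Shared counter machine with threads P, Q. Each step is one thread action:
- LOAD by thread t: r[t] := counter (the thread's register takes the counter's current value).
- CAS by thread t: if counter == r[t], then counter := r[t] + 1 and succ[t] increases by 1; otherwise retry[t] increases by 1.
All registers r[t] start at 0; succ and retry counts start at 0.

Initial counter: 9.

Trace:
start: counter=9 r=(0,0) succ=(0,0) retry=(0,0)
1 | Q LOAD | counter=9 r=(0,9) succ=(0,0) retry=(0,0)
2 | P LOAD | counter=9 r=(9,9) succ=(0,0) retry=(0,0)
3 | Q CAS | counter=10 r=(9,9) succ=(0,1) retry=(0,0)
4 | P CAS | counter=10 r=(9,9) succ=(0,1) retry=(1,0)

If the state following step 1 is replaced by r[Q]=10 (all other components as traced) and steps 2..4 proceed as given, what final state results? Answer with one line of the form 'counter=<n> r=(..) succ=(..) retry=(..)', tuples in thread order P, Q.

state after step 1 := counter=9 r=(0,10) succ=(0,0) retry=(0,0)
2 | P LOAD | counter=9 r=(9,10) succ=(0,0) retry=(0,0)
3 | Q CAS | counter=9 r=(9,10) succ=(0,0) retry=(0,1)
4 | P CAS | counter=10 r=(9,10) succ=(1,0) retry=(0,1)

counter=10 r=(9,10) succ=(1,0) retry=(0,1)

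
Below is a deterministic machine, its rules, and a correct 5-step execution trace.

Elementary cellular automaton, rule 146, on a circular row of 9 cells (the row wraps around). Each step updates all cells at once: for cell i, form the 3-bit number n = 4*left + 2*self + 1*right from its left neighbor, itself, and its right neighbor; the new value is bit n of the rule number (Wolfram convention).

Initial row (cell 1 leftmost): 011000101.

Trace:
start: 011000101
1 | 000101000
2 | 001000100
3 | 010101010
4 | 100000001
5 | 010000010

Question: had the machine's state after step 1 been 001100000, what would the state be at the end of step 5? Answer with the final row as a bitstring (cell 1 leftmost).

100001000

state after step 1 := 001100000
2 | 010010000
3 | 101101000
4 | 000000101
5 | 100001000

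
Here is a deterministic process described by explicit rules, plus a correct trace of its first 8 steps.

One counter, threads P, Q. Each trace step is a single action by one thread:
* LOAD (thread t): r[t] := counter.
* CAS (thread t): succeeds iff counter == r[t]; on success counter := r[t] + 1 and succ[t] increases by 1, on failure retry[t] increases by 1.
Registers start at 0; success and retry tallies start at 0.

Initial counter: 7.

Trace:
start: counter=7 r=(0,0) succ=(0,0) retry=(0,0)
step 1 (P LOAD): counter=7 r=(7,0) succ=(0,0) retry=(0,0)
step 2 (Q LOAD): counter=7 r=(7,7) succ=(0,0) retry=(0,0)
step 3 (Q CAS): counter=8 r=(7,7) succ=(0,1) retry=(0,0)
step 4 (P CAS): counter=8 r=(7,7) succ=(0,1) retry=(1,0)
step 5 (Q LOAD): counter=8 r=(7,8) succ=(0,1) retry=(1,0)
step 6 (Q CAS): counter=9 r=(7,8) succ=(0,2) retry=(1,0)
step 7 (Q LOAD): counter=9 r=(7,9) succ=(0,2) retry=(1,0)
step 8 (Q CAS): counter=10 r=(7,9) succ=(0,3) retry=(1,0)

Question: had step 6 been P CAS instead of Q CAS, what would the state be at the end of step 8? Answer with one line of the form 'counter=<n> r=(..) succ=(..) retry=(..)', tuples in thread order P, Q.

counter=9 r=(7,8) succ=(0,2) retry=(2,0)

(re-executing from step 6 with the substitution; state before step 6: counter=8 r=(7,8) succ=(0,1) retry=(1,0))
step 6 (P CAS): counter=8 r=(7,8) succ=(0,1) retry=(2,0)
step 7 (Q LOAD): counter=8 r=(7,8) succ=(0,1) retry=(2,0)
step 8 (Q CAS): counter=9 r=(7,8) succ=(0,2) retry=(2,0)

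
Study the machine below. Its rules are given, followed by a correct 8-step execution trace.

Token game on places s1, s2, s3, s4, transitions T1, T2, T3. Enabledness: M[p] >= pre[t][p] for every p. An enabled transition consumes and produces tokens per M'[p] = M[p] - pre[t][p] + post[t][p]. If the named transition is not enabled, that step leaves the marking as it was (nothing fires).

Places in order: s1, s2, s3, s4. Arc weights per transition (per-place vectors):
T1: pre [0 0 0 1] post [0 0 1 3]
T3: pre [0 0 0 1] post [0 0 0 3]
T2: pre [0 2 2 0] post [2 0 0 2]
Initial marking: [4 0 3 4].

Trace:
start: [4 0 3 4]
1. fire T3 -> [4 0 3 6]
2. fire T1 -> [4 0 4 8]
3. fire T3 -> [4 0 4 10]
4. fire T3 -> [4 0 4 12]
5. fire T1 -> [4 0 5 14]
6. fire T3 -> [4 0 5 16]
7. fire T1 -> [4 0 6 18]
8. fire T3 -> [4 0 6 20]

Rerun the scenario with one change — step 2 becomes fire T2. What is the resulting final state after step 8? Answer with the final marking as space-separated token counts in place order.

4 0 5 18

(re-executing from step 2 with the substitution; state before step 2: [4 0 3 6])
2. fire T2 -> [4 0 3 6]
3. fire T3 -> [4 0 3 8]
4. fire T3 -> [4 0 3 10]
5. fire T1 -> [4 0 4 12]
6. fire T3 -> [4 0 4 14]
7. fire T1 -> [4 0 5 16]
8. fire T3 -> [4 0 5 18]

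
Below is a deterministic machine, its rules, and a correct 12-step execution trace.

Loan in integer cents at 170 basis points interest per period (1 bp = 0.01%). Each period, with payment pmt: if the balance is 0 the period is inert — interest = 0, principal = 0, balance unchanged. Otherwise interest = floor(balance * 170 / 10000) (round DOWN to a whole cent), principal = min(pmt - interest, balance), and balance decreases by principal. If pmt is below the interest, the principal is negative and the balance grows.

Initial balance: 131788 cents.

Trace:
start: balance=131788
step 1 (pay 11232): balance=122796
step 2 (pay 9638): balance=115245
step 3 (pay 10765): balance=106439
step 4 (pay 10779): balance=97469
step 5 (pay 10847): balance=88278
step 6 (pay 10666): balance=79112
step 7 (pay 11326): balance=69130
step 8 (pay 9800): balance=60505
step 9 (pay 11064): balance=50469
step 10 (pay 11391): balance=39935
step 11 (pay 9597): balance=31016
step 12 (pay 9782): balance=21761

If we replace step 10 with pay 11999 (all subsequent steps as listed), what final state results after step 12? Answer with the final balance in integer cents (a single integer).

21132

(re-executing from step 10 with the substitution; state before step 10: balance=50469)
step 10 (pay 11999): balance=39327
step 11 (pay 9597): balance=30398
step 12 (pay 9782): balance=21132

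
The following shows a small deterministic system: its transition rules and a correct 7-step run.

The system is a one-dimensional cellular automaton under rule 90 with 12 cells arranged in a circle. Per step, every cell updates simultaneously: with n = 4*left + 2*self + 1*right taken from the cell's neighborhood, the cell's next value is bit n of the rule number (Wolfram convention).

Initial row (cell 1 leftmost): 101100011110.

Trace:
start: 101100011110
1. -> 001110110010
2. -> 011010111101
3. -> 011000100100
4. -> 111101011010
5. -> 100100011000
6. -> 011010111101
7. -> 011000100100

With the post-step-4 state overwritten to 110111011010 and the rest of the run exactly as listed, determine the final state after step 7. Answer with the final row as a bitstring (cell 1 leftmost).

state after step 4 := 110111011010
5. -> 110101011000
6. -> 110000011101
7. -> 011000110101

011000110101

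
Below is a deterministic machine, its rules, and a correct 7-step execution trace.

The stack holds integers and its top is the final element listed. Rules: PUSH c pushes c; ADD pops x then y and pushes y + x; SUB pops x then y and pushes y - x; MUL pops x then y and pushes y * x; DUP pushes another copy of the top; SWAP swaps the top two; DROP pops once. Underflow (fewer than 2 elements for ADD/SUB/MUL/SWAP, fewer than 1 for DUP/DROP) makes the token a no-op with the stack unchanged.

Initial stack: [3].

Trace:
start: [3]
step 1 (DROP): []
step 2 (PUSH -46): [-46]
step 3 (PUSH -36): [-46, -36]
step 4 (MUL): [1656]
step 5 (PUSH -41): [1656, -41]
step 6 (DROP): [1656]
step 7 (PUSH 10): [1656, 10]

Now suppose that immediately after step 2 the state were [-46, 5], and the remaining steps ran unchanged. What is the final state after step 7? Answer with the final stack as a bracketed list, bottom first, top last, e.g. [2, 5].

[-46, -180, 10]

state after step 2 := [-46, 5]
step 3 (PUSH -36): [-46, 5, -36]
step 4 (MUL): [-46, -180]
step 5 (PUSH -41): [-46, -180, -41]
step 6 (DROP): [-46, -180]
step 7 (PUSH 10): [-46, -180, 10]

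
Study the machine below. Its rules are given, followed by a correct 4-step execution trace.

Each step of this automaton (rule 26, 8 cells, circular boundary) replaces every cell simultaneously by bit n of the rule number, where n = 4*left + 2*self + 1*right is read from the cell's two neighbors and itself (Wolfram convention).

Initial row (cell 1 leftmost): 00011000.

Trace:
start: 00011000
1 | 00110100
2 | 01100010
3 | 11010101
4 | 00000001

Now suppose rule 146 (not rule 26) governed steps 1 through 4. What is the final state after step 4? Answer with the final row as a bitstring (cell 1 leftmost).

01000010

(re-executing steps 1..4 under rule 146; state before step 1: 00011000)
1 | 00100100
2 | 01011010
3 | 10000001
4 | 01000010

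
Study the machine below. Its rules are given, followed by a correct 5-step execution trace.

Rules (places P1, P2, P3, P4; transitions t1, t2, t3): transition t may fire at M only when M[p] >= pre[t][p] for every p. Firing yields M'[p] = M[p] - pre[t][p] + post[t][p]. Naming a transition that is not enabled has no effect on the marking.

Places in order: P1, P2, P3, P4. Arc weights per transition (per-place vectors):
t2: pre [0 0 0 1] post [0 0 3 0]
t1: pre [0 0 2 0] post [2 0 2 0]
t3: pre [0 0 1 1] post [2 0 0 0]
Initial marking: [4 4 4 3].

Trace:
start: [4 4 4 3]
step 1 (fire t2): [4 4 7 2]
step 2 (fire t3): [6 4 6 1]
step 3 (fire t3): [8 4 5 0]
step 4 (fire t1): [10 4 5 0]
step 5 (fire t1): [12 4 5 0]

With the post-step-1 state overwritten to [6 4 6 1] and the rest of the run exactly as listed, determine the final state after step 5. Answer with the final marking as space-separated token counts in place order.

12 4 5 0

state after step 1 := [6 4 6 1]
step 2 (fire t3): [8 4 5 0]
step 3 (fire t3): [8 4 5 0]
step 4 (fire t1): [10 4 5 0]
step 5 (fire t1): [12 4 5 0]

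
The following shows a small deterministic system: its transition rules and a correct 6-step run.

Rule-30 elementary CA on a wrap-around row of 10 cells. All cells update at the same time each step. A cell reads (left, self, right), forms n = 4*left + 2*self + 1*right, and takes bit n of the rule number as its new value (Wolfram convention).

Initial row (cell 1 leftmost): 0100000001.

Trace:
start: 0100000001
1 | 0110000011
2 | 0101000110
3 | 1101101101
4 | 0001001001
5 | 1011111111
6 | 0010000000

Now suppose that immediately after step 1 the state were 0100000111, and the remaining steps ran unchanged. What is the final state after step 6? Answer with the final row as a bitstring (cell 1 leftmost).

state after step 1 := 0100000111
2 | 0110001100
3 | 1101011010
4 | 1001010010
5 | 1111011110
6 | 1000010000

1000010000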